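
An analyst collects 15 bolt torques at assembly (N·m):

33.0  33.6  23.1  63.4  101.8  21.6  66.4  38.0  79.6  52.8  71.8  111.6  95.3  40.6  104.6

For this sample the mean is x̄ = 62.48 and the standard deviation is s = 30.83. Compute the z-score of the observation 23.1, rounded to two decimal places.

z = (23.1 − 62.48) / 30.83 = -1.28.

-1.28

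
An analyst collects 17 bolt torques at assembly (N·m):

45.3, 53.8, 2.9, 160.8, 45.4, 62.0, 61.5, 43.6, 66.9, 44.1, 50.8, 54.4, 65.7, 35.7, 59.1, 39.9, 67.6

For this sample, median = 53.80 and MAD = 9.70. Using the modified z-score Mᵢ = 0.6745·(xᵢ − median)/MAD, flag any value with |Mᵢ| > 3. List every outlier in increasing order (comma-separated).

2.9, 160.8

|Mᵢ| > 3 ⇔ |xᵢ − 53.80| > 3·9.70/0.6745 = 43.14.
So outliers lie outside [10.66, 96.94].
2.9: M = -3.54 → outlier.
160.8: M = 7.44 → outlier.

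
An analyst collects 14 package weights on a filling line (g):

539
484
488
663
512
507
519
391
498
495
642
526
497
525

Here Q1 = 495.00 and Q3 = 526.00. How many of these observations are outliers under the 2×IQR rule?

3

IQR = 31.00; fences at 495.00 − 62.00 = 433.00 and 526.00 + 62.00 = 588.00.
Outside the cutoffs: 391, 642, 663.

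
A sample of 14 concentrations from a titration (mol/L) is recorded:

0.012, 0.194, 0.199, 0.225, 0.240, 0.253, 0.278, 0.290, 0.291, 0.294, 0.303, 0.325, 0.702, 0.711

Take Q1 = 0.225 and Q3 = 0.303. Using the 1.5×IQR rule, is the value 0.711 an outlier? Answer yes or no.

IQR = Q3 − Q1 = 0.303 − 0.225 = 0.078.
Lower fence = Q1 − 1.5·IQR = 0.225 − 0.117 = 0.108.
Upper fence = Q3 + 1.5·IQR = 0.303 + 0.117 = 0.420.
0.711 lies above the upper fence.

yes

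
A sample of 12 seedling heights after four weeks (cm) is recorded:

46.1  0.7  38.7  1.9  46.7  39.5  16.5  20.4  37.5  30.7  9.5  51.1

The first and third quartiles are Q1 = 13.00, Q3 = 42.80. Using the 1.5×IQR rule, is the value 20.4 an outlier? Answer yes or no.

no

IQR = Q3 − Q1 = 42.80 − 13.00 = 29.80.
Lower fence = Q1 − 1.5·IQR = 13.00 − 44.70 = -31.70.
Upper fence = Q3 + 1.5·IQR = 42.80 + 44.70 = 87.50.
20.4 lies within [-31.70, 87.50].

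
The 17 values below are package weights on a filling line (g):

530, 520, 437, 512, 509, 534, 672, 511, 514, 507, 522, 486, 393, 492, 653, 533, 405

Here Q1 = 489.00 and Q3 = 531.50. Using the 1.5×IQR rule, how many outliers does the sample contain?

IQR = 42.50; fences at 489.00 − 63.75 = 425.25 and 531.50 + 63.75 = 595.25.
Outside the cutoffs: 393, 405, 653, 672.

4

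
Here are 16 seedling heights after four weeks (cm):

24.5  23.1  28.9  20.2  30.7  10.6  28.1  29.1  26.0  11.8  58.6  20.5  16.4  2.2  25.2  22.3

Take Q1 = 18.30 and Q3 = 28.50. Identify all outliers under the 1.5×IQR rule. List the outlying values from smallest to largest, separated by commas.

IQR = Q3 − Q1 = 28.50 − 18.30 = 10.20.
Lower fence = Q1 − 1.5·IQR = 18.30 − 15.30 = 3.00.
Upper fence = Q3 + 1.5·IQR = 28.50 + 15.30 = 43.80.
2.2 < 3.00 → outlier.
58.6 > 43.80 → outlier.
All remaining values lie within [3.00, 43.80].

2.2, 58.6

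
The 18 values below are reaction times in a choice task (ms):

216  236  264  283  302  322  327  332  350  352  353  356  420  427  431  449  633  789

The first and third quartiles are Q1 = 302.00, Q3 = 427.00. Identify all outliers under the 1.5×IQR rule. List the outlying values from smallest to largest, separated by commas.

633, 789

IQR = Q3 − Q1 = 427.00 − 302.00 = 125.00.
Lower fence = Q1 − 1.5·IQR = 302.00 − 187.50 = 114.50.
Upper fence = Q3 + 1.5·IQR = 427.00 + 187.50 = 614.50.
633 > 614.50 → outlier.
789 > 614.50 → outlier.
All remaining values lie within [114.50, 614.50].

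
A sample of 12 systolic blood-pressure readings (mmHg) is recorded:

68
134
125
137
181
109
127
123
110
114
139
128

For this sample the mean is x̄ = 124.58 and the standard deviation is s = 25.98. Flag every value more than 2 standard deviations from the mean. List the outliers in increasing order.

68, 181

Cutoffs at x̄ ± 2s: 124.58 ± 2·25.98 = [72.62, 176.54].
68: z = -2.18, |z| > 2 → outlier.
181: z = 2.17, |z| > 2 → outlier.
Every other value lies within [72.62, 176.54].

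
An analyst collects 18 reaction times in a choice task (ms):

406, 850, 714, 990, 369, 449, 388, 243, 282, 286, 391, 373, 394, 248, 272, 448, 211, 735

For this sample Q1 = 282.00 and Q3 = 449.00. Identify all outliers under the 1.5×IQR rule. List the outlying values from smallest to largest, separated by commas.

714, 735, 850, 990

IQR = Q3 − Q1 = 449.00 − 282.00 = 167.00.
Lower fence = Q1 − 1.5·IQR = 282.00 − 250.50 = 31.50.
Upper fence = Q3 + 1.5·IQR = 449.00 + 250.50 = 699.50.
714 > 699.50 → outlier.
735 > 699.50 → outlier.
850 > 699.50 → outlier.
990 > 699.50 → outlier.
All remaining values lie within [31.50, 699.50].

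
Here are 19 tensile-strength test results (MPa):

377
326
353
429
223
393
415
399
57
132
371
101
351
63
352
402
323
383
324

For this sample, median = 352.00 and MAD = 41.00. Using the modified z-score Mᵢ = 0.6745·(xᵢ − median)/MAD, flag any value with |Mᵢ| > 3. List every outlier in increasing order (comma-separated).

57, 63, 101, 132

|Mᵢ| > 3 ⇔ |xᵢ − 352.00| > 3·41.00/0.6745 = 182.36.
So outliers lie outside [169.64, 534.36].
57: M = -4.85 → outlier.
63: M = -4.75 → outlier.
101: M = -4.13 → outlier.
132: M = -3.62 → outlier.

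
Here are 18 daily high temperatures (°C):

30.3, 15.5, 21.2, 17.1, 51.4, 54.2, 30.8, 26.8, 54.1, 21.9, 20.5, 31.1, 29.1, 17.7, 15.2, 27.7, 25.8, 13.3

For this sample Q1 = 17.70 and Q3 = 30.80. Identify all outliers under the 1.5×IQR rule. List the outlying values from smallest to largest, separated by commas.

IQR = Q3 − Q1 = 30.80 − 17.70 = 13.10.
Lower fence = Q1 − 1.5·IQR = 17.70 − 19.65 = -1.95.
Upper fence = Q3 + 1.5·IQR = 30.80 + 19.65 = 50.45.
51.4 > 50.45 → outlier.
54.1 > 50.45 → outlier.
54.2 > 50.45 → outlier.
All remaining values lie within [-1.95, 50.45].

51.4, 54.1, 54.2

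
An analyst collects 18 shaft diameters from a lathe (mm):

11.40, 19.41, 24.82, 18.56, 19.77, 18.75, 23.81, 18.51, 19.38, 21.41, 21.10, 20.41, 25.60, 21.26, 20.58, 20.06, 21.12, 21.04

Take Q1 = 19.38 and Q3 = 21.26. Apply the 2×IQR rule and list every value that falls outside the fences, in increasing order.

11.40, 25.60

IQR = Q3 − Q1 = 21.26 − 19.38 = 1.88.
Lower fence = Q1 − 2·IQR = 19.38 − 3.76 = 15.62.
Upper fence = Q3 + 2·IQR = 21.26 + 3.76 = 25.02.
11.40 < 15.62 → outlier.
25.60 > 25.02 → outlier.
All remaining values lie within [15.62, 25.02].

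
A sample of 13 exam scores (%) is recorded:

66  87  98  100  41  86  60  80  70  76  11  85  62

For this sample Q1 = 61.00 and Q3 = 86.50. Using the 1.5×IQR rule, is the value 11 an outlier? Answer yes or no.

yes

IQR = Q3 − Q1 = 86.50 − 61.00 = 25.50.
Lower fence = Q1 − 1.5·IQR = 61.00 − 38.25 = 22.75.
Upper fence = Q3 + 1.5·IQR = 86.50 + 38.25 = 124.75.
11 lies below the lower fence.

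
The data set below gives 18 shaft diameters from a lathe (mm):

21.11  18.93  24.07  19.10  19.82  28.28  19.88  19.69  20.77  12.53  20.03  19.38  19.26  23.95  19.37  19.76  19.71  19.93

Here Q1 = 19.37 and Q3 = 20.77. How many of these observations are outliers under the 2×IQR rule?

4

IQR = 1.40; fences at 19.37 − 2.80 = 16.57 and 20.77 + 2.80 = 23.57.
Outside the cutoffs: 12.53, 23.95, 24.07, 28.28.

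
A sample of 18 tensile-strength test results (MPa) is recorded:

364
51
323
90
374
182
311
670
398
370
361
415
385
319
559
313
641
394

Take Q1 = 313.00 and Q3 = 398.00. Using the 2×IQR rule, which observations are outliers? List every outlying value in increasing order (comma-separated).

IQR = Q3 − Q1 = 398.00 − 313.00 = 85.00.
Lower fence = Q1 − 2·IQR = 313.00 − 170.00 = 143.00.
Upper fence = Q3 + 2·IQR = 398.00 + 170.00 = 568.00.
51 < 143.00 → outlier.
90 < 143.00 → outlier.
641 > 568.00 → outlier.
670 > 568.00 → outlier.
All remaining values lie within [143.00, 568.00].

51, 90, 641, 670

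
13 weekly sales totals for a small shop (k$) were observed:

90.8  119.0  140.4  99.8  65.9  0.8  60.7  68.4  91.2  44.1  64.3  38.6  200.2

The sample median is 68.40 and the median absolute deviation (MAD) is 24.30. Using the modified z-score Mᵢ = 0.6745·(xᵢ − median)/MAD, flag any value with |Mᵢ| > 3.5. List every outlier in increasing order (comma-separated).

200.2

|Mᵢ| > 3.5 ⇔ |xᵢ − 68.40| > 3.5·24.30/0.6745 = 126.09.
So outliers lie outside [-57.69, 194.49].
200.2: M = 3.66 → outlier.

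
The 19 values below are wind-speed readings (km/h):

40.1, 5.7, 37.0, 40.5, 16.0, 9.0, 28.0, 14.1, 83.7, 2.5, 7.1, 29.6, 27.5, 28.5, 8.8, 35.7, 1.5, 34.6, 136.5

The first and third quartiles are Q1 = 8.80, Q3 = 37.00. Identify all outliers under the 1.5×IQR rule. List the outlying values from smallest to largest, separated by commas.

83.7, 136.5

IQR = Q3 − Q1 = 37.00 − 8.80 = 28.20.
Lower fence = Q1 − 1.5·IQR = 8.80 − 42.30 = -33.50.
Upper fence = Q3 + 1.5·IQR = 37.00 + 42.30 = 79.30.
83.7 > 79.30 → outlier.
136.5 > 79.30 → outlier.
All remaining values lie within [-33.50, 79.30].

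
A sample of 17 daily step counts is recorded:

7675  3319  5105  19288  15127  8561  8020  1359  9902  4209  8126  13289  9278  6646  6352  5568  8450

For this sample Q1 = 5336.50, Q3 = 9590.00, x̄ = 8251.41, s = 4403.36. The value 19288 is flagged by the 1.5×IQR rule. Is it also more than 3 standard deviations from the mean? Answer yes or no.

no

z = (19288 − 8251.41) / 4403.36 = 2.51.
|z| = 2.51 ≤ 3.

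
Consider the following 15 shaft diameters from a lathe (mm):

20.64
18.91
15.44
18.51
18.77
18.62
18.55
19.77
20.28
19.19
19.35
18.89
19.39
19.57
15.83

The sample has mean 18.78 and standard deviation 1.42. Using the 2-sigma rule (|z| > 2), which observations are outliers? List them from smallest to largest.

15.44, 15.83

Cutoffs at x̄ ± 2s: 18.78 ± 2·1.42 = [15.94, 21.62].
15.44: z = -2.35, |z| > 2 → outlier.
15.83: z = -2.08, |z| > 2 → outlier.
Every other value lies within [15.94, 21.62].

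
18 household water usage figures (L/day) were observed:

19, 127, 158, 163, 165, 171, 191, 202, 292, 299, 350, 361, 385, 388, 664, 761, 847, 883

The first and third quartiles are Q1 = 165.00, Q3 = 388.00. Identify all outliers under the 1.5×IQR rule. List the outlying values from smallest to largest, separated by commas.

IQR = Q3 − Q1 = 388.00 − 165.00 = 223.00.
Lower fence = Q1 − 1.5·IQR = 165.00 − 334.50 = -169.50.
Upper fence = Q3 + 1.5·IQR = 388.00 + 334.50 = 722.50.
761 > 722.50 → outlier.
847 > 722.50 → outlier.
883 > 722.50 → outlier.
All remaining values lie within [-169.50, 722.50].

761, 847, 883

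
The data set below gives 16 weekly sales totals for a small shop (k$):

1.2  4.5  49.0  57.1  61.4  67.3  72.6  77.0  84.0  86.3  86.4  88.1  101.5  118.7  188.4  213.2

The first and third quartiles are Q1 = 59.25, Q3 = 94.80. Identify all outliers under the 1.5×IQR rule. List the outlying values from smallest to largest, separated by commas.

IQR = Q3 − Q1 = 94.80 − 59.25 = 35.55.
Lower fence = Q1 − 1.5·IQR = 59.25 − 53.325 = 5.925.
Upper fence = Q3 + 1.5·IQR = 94.80 + 53.325 = 148.125.
1.2 < 5.925 → outlier.
4.5 < 5.925 → outlier.
188.4 > 148.125 → outlier.
213.2 > 148.125 → outlier.
All remaining values lie within [5.925, 148.125].

1.2, 4.5, 188.4, 213.2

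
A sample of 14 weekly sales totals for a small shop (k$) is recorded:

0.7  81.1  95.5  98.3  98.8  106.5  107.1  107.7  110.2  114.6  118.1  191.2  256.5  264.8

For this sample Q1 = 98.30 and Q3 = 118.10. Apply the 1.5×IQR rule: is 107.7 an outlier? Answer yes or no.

no

IQR = Q3 − Q1 = 118.10 − 98.30 = 19.80.
Lower fence = Q1 − 1.5·IQR = 98.30 − 29.70 = 68.60.
Upper fence = Q3 + 1.5·IQR = 118.10 + 29.70 = 147.80.
107.7 lies within [68.60, 147.80].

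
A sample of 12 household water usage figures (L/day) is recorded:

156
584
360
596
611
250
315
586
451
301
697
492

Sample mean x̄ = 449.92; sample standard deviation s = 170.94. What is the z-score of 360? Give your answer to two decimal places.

z = (360 − 449.92) / 170.94 = -0.53.

-0.53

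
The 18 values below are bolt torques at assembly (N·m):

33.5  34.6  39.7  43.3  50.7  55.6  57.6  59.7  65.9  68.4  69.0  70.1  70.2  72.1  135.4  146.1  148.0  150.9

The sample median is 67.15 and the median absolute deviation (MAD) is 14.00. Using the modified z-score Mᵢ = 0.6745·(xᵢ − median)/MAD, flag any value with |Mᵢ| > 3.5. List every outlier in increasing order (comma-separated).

|Mᵢ| > 3.5 ⇔ |xᵢ − 67.15| > 3.5·14.00/0.6745 = 72.65.
So outliers lie outside [-5.50, 139.80].
146.1: M = 3.80 → outlier.
148.0: M = 3.90 → outlier.
150.9: M = 4.03 → outlier.

146.1, 148.0, 150.9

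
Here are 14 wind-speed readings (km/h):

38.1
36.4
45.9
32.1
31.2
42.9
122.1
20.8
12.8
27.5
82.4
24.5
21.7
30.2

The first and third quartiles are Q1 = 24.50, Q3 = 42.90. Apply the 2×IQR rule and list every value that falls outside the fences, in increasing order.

IQR = Q3 − Q1 = 42.90 − 24.50 = 18.40.
Lower fence = Q1 − 2·IQR = 24.50 − 36.80 = -12.30.
Upper fence = Q3 + 2·IQR = 42.90 + 36.80 = 79.70.
82.4 > 79.70 → outlier.
122.1 > 79.70 → outlier.
All remaining values lie within [-12.30, 79.70].

82.4, 122.1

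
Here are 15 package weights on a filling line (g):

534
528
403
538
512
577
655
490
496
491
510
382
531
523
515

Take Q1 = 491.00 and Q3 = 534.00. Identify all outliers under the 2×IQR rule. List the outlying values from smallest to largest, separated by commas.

IQR = Q3 − Q1 = 534.00 − 491.00 = 43.00.
Lower fence = Q1 − 2·IQR = 491.00 − 86.00 = 405.00.
Upper fence = Q3 + 2·IQR = 534.00 + 86.00 = 620.00.
382 < 405.00 → outlier.
403 < 405.00 → outlier.
655 > 620.00 → outlier.
All remaining values lie within [405.00, 620.00].

382, 403, 655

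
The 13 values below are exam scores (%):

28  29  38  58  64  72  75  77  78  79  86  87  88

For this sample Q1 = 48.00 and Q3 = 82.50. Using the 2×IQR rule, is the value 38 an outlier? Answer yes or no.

no

IQR = Q3 − Q1 = 82.50 − 48.00 = 34.50.
Lower fence = Q1 − 2·IQR = 48.00 − 69.00 = -21.00.
Upper fence = Q3 + 2·IQR = 82.50 + 69.00 = 151.50.
38 lies within [-21.00, 151.50].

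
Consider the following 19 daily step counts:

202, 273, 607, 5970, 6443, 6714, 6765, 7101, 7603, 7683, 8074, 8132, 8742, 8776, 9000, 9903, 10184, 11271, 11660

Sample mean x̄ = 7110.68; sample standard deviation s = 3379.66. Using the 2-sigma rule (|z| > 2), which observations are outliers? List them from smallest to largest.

Cutoffs at x̄ ± 2s: 7110.68 ± 2·3379.66 = [351.36, 13870.00].
202: z = -2.04, |z| > 2 → outlier.
273: z = -2.02, |z| > 2 → outlier.
Every other value lies within [351.36, 13870.00].

202, 273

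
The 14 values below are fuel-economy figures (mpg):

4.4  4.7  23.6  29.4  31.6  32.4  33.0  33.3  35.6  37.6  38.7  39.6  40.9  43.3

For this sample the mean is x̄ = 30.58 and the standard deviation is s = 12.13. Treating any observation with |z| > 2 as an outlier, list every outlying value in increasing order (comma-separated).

4.4, 4.7

Cutoffs at x̄ ± 2s: 30.58 ± 2·12.13 = [6.32, 54.84].
4.4: z = -2.16, |z| > 2 → outlier.
4.7: z = -2.13, |z| > 2 → outlier.
Every other value lies within [6.32, 54.84].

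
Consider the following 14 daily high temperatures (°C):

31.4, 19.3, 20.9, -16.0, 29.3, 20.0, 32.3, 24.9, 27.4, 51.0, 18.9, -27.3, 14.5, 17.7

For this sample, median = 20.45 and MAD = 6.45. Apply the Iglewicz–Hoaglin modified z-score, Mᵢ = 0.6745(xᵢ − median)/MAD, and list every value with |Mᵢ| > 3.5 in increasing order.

-27.3, -16.0

|Mᵢ| > 3.5 ⇔ |xᵢ − 20.45| > 3.5·6.45/0.6745 = 33.47.
So outliers lie outside [-13.02, 53.92].
-27.3: M = -4.99 → outlier.
-16.0: M = -3.81 → outlier.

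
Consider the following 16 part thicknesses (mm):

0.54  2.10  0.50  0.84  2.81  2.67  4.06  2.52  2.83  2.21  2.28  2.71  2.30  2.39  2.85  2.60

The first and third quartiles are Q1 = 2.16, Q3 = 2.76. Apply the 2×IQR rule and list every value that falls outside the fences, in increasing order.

0.50, 0.54, 0.84, 4.06

IQR = Q3 − Q1 = 2.76 − 2.16 = 0.60.
Lower fence = Q1 − 2·IQR = 2.16 − 1.20 = 0.96.
Upper fence = Q3 + 2·IQR = 2.76 + 1.20 = 3.96.
0.50 < 0.96 → outlier.
0.54 < 0.96 → outlier.
0.84 < 0.96 → outlier.
4.06 > 3.96 → outlier.
All remaining values lie within [0.96, 3.96].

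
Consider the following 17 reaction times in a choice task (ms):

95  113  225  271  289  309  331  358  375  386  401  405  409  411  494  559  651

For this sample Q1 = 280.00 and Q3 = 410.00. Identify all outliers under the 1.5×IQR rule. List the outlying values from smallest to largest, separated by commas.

651

IQR = Q3 − Q1 = 410.00 − 280.00 = 130.00.
Lower fence = Q1 − 1.5·IQR = 280.00 − 195.00 = 85.00.
Upper fence = Q3 + 1.5·IQR = 410.00 + 195.00 = 605.00.
651 > 605.00 → outlier.
All remaining values lie within [85.00, 605.00].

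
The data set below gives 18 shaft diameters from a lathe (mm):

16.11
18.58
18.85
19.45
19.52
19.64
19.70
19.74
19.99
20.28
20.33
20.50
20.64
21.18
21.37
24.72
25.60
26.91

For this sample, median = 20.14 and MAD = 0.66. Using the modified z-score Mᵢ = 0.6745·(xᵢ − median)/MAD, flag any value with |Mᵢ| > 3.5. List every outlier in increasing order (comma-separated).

16.11, 24.72, 25.60, 26.91

|Mᵢ| > 3.5 ⇔ |xᵢ − 20.14| > 3.5·0.66/0.6745 = 3.42.
So outliers lie outside [16.72, 23.56].
16.11: M = -4.12 → outlier.
24.72: M = 4.68 → outlier.
25.60: M = 5.58 → outlier.
26.91: M = 6.92 → outlier.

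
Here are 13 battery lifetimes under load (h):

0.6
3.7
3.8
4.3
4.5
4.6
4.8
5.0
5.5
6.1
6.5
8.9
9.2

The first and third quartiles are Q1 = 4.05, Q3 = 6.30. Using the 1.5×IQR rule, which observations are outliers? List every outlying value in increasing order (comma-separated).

IQR = Q3 − Q1 = 6.30 − 4.05 = 2.25.
Lower fence = Q1 − 1.5·IQR = 4.05 − 3.375 = 0.675.
Upper fence = Q3 + 1.5·IQR = 6.30 + 3.375 = 9.675.
0.6 < 0.675 → outlier.
All remaining values lie within [0.675, 9.675].

0.6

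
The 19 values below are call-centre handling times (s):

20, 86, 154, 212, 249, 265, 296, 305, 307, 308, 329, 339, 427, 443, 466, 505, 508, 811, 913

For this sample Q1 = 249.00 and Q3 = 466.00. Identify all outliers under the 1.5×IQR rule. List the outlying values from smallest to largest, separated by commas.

IQR = Q3 − Q1 = 466.00 − 249.00 = 217.00.
Lower fence = Q1 − 1.5·IQR = 249.00 − 325.50 = -76.50.
Upper fence = Q3 + 1.5·IQR = 466.00 + 325.50 = 791.50.
811 > 791.50 → outlier.
913 > 791.50 → outlier.
All remaining values lie within [-76.50, 791.50].

811, 913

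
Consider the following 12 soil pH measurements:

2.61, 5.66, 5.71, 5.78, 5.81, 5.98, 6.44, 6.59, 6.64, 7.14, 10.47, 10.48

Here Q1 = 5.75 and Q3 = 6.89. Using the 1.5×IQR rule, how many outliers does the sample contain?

3

IQR = 1.14; fences at 5.75 − 1.71 = 4.04 and 6.89 + 1.71 = 8.60.
Outside the cutoffs: 2.61, 10.47, 10.48.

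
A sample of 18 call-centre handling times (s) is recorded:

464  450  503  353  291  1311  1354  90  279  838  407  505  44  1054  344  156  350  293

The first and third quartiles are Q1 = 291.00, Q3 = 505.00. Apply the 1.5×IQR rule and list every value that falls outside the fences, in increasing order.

IQR = Q3 − Q1 = 505.00 − 291.00 = 214.00.
Lower fence = Q1 − 1.5·IQR = 291.00 − 321.00 = -30.00.
Upper fence = Q3 + 1.5·IQR = 505.00 + 321.00 = 826.00.
838 > 826.00 → outlier.
1054 > 826.00 → outlier.
1311 > 826.00 → outlier.
1354 > 826.00 → outlier.
All remaining values lie within [-30.00, 826.00].

838, 1054, 1311, 1354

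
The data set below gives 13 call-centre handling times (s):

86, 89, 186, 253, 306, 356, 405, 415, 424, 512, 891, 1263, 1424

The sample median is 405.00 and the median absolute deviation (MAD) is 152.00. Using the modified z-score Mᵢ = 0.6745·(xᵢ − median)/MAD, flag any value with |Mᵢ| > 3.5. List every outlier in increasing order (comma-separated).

|Mᵢ| > 3.5 ⇔ |xᵢ − 405.00| > 3.5·152.00/0.6745 = 788.73.
So outliers lie outside [-383.73, 1193.73].
1263: M = 3.81 → outlier.
1424: M = 4.52 → outlier.

1263, 1424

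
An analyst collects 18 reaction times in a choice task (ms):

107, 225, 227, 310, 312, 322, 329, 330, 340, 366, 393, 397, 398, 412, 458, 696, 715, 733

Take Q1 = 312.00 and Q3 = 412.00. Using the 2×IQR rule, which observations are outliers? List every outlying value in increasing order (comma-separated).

IQR = Q3 − Q1 = 412.00 − 312.00 = 100.00.
Lower fence = Q1 − 2·IQR = 312.00 − 200.00 = 112.00.
Upper fence = Q3 + 2·IQR = 412.00 + 200.00 = 612.00.
107 < 112.00 → outlier.
696 > 612.00 → outlier.
715 > 612.00 → outlier.
733 > 612.00 → outlier.
All remaining values lie within [112.00, 612.00].

107, 696, 715, 733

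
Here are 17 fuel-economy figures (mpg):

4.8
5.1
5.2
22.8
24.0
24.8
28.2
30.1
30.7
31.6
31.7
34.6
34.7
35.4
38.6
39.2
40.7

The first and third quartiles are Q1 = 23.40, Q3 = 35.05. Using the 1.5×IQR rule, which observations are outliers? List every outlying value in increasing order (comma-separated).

4.8, 5.1, 5.2

IQR = Q3 − Q1 = 35.05 − 23.40 = 11.65.
Lower fence = Q1 − 1.5·IQR = 23.40 − 17.475 = 5.925.
Upper fence = Q3 + 1.5·IQR = 35.05 + 17.475 = 52.525.
4.8 < 5.925 → outlier.
5.1 < 5.925 → outlier.
5.2 < 5.925 → outlier.
All remaining values lie within [5.925, 52.525].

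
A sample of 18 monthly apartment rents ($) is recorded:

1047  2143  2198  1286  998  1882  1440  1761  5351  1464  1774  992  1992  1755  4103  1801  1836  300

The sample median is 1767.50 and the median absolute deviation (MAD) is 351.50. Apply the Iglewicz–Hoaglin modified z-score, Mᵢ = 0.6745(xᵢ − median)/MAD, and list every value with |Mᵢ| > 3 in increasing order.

|Mᵢ| > 3 ⇔ |xᵢ − 1767.50| > 3·351.50/0.6745 = 1563.38.
So outliers lie outside [204.12, 3330.88].
4103: M = 4.48 → outlier.
5351: M = 6.88 → outlier.

4103, 5351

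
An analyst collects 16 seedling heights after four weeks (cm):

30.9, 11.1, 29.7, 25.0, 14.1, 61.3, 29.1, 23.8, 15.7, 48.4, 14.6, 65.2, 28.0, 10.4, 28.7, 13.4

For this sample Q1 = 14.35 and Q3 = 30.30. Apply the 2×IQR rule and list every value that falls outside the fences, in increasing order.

IQR = Q3 − Q1 = 30.30 − 14.35 = 15.95.
Lower fence = Q1 − 2·IQR = 14.35 − 31.90 = -17.55.
Upper fence = Q3 + 2·IQR = 30.30 + 31.90 = 62.20.
65.2 > 62.20 → outlier.
All remaining values lie within [-17.55, 62.20].

65.2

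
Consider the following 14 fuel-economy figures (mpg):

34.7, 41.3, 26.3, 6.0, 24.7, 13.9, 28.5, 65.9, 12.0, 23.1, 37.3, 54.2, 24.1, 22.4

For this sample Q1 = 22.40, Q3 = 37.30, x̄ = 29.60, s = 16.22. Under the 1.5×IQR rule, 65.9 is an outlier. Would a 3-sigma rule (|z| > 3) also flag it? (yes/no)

no

z = (65.9 − 29.60) / 16.22 = 2.24.
|z| = 2.24 ≤ 3.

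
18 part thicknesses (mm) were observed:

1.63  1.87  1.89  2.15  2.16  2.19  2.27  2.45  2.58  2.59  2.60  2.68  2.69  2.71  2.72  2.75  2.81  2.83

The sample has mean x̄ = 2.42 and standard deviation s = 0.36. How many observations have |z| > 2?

Cutoffs: x̄ ± 2s = [1.70, 3.14].
Outside the cutoffs: 1.63.

1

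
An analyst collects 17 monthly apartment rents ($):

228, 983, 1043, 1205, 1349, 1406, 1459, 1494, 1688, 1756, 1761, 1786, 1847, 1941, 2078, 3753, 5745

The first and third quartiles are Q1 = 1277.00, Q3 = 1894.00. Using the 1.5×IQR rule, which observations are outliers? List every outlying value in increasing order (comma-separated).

IQR = Q3 − Q1 = 1894.00 − 1277.00 = 617.00.
Lower fence = Q1 − 1.5·IQR = 1277.00 − 925.50 = 351.50.
Upper fence = Q3 + 1.5·IQR = 1894.00 + 925.50 = 2819.50.
228 < 351.50 → outlier.
3753 > 2819.50 → outlier.
5745 > 2819.50 → outlier.
All remaining values lie within [351.50, 2819.50].

228, 3753, 5745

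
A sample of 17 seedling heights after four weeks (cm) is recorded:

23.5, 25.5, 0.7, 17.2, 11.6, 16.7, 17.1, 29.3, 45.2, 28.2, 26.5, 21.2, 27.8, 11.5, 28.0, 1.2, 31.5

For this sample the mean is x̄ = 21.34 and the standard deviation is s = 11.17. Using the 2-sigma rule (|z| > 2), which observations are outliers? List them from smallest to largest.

45.2

Cutoffs at x̄ ± 2s: 21.34 ± 2·11.17 = [-1.00, 43.68].
45.2: z = 2.14, |z| > 2 → outlier.
Every other value lies within [-1.00, 43.68].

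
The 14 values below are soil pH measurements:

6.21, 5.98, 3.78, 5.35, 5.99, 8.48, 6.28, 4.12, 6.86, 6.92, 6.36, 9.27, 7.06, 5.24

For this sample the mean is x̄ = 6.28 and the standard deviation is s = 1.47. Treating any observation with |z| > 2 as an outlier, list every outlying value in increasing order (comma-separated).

Cutoffs at x̄ ± 2s: 6.28 ± 2·1.47 = [3.34, 9.22].
9.27: z = 2.03, |z| > 2 → outlier.
Every other value lies within [3.34, 9.22].

9.27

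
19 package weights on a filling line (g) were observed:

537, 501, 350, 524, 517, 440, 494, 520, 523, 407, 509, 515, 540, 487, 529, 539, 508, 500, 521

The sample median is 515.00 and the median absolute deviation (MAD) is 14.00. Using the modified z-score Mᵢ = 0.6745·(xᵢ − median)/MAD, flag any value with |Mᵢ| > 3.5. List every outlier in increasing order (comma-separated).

|Mᵢ| > 3.5 ⇔ |xᵢ − 515.00| > 3.5·14.00/0.6745 = 72.65.
So outliers lie outside [442.35, 587.65].
350: M = -7.95 → outlier.
407: M = -5.20 → outlier.
440: M = -3.61 → outlier.

350, 407, 440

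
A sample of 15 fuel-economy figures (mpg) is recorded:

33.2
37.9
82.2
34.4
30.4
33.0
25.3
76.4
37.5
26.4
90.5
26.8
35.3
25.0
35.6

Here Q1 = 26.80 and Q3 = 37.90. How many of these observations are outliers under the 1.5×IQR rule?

3

IQR = 11.10; fences at 26.80 − 16.65 = 10.15 and 37.90 + 16.65 = 54.55.
Outside the cutoffs: 76.4, 82.2, 90.5.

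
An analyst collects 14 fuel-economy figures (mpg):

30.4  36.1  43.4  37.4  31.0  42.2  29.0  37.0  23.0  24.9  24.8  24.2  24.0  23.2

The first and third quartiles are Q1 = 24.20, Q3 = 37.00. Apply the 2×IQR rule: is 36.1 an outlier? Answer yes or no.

no

IQR = Q3 − Q1 = 37.00 − 24.20 = 12.80.
Lower fence = Q1 − 2·IQR = 24.20 − 25.60 = -1.40.
Upper fence = Q3 + 2·IQR = 37.00 + 25.60 = 62.60.
36.1 lies within [-1.40, 62.60].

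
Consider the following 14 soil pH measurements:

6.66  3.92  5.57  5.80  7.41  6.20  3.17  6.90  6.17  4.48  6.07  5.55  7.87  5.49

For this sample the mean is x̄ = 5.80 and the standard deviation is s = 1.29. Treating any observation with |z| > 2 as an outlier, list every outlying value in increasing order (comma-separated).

Cutoffs at x̄ ± 2s: 5.80 ± 2·1.29 = [3.22, 8.38].
3.17: z = -2.04, |z| > 2 → outlier.
Every other value lies within [3.22, 8.38].

3.17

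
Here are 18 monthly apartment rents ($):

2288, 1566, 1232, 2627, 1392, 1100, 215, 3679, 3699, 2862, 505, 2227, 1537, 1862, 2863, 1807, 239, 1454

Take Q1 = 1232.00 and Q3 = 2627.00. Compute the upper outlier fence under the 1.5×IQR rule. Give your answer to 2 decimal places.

4719.50

IQR = Q3 − Q1 = 2627.00 − 1232.00 = 1395.00.
Lower fence = Q1 − 1.5·IQR = 1232.00 − 2092.50 = -860.50.
Upper fence = Q3 + 1.5·IQR = 2627.00 + 2092.50 = 4719.50.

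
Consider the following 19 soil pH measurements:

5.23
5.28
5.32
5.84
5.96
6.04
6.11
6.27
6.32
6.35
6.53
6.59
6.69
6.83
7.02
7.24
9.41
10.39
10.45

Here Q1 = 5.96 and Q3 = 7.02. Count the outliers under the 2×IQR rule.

IQR = 1.06; fences at 5.96 − 2.12 = 3.84 and 7.02 + 2.12 = 9.14.
Outside the cutoffs: 9.41, 10.39, 10.45.

3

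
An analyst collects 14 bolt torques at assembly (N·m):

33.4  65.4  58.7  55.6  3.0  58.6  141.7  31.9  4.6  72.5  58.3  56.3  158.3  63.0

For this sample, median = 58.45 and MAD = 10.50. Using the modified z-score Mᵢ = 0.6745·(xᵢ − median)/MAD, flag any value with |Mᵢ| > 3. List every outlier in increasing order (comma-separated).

3.0, 4.6, 141.7, 158.3

|Mᵢ| > 3 ⇔ |xᵢ − 58.45| > 3·10.50/0.6745 = 46.70.
So outliers lie outside [11.75, 105.15].
3.0: M = -3.56 → outlier.
4.6: M = -3.46 → outlier.
141.7: M = 5.35 → outlier.
158.3: M = 6.41 → outlier.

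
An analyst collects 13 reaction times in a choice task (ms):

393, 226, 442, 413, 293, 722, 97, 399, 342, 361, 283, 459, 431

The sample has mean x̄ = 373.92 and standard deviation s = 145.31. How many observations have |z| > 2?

Cutoffs: x̄ ± 2s = [83.30, 664.54].
Outside the cutoffs: 722.

1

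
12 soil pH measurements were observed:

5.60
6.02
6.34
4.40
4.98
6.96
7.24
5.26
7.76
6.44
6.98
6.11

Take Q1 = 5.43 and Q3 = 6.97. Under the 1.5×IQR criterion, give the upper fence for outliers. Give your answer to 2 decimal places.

IQR = Q3 − Q1 = 6.97 − 5.43 = 1.54.
Lower fence = Q1 − 1.5·IQR = 5.43 − 2.31 = 3.12.
Upper fence = Q3 + 1.5·IQR = 6.97 + 2.31 = 9.28.

9.28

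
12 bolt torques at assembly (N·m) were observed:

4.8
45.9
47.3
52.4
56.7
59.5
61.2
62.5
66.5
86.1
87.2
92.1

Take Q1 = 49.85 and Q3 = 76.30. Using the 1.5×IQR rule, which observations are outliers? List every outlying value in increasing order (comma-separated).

4.8

IQR = Q3 − Q1 = 76.30 − 49.85 = 26.45.
Lower fence = Q1 − 1.5·IQR = 49.85 − 39.675 = 10.175.
Upper fence = Q3 + 1.5·IQR = 76.30 + 39.675 = 115.975.
4.8 < 10.175 → outlier.
All remaining values lie within [10.175, 115.975].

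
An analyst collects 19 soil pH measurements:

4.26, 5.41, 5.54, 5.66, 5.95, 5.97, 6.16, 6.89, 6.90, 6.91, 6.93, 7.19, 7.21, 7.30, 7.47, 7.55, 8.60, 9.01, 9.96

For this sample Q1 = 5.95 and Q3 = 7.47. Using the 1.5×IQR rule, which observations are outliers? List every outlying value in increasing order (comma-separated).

9.96

IQR = Q3 − Q1 = 7.47 − 5.95 = 1.52.
Lower fence = Q1 − 1.5·IQR = 5.95 − 2.28 = 3.67.
Upper fence = Q3 + 1.5·IQR = 7.47 + 2.28 = 9.75.
9.96 > 9.75 → outlier.
All remaining values lie within [3.67, 9.75].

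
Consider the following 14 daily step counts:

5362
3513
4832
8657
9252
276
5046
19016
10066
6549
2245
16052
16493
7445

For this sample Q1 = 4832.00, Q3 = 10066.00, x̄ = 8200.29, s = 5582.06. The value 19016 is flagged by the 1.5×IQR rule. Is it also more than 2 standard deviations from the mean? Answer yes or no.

no

z = (19016 − 8200.29) / 5582.06 = 1.94.
|z| = 1.94 ≤ 2.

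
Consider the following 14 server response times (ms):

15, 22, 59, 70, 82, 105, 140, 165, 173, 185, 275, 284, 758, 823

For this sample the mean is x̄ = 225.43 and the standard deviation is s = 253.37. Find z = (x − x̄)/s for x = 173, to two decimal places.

z = (173 − 225.43) / 253.37 = -0.21.

-0.21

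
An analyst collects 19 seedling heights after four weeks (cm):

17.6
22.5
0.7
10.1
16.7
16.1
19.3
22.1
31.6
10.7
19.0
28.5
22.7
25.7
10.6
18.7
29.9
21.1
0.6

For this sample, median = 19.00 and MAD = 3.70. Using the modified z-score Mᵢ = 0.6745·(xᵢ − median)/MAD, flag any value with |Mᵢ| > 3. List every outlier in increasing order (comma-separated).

|Mᵢ| > 3 ⇔ |xᵢ − 19.00| > 3·3.70/0.6745 = 16.46.
So outliers lie outside [2.54, 35.46].
0.6: M = -3.35 → outlier.
0.7: M = -3.34 → outlier.

0.6, 0.7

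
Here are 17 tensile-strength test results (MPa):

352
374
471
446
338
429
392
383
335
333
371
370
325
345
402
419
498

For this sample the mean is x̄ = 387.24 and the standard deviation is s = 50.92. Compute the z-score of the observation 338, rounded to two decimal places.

z = (338 − 387.24) / 50.92 = -0.97.

-0.97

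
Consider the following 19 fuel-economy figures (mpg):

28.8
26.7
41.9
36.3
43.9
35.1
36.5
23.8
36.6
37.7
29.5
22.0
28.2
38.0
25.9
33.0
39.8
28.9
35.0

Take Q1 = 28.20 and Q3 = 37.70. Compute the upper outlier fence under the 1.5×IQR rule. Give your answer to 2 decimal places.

IQR = Q3 − Q1 = 37.70 − 28.20 = 9.50.
Lower fence = Q1 − 1.5·IQR = 28.20 − 14.25 = 13.95.
Upper fence = Q3 + 1.5·IQR = 37.70 + 14.25 = 51.95.

51.95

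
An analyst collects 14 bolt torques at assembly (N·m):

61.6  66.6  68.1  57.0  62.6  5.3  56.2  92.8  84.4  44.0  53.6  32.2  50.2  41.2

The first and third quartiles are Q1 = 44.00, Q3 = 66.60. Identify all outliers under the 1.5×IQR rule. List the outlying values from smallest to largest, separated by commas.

5.3

IQR = Q3 − Q1 = 66.60 − 44.00 = 22.60.
Lower fence = Q1 − 1.5·IQR = 44.00 − 33.90 = 10.10.
Upper fence = Q3 + 1.5·IQR = 66.60 + 33.90 = 100.50.
5.3 < 10.10 → outlier.
All remaining values lie within [10.10, 100.50].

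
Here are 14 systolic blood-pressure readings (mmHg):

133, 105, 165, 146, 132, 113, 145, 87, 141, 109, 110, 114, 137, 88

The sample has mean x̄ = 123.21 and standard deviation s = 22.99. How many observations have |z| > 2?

0

Cutoffs: x̄ ± 2s = [77.23, 169.19].
Every value lies within the cutoffs.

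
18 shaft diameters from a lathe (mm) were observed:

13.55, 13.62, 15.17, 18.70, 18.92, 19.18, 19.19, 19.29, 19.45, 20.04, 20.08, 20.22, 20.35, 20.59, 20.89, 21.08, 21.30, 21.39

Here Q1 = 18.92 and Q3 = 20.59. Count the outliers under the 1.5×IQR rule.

IQR = 1.67; fences at 18.92 − 2.505 = 16.415 and 20.59 + 2.505 = 23.095.
Outside the cutoffs: 13.55, 13.62, 15.17.

3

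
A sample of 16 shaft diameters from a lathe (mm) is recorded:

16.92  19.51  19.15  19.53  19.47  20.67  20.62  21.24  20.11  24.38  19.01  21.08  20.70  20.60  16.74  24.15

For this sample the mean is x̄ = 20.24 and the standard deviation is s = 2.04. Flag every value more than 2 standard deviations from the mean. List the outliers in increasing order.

24.38

Cutoffs at x̄ ± 2s: 20.24 ± 2·2.04 = [16.16, 24.32].
24.38: z = 2.03, |z| > 2 → outlier.
Every other value lies within [16.16, 24.32].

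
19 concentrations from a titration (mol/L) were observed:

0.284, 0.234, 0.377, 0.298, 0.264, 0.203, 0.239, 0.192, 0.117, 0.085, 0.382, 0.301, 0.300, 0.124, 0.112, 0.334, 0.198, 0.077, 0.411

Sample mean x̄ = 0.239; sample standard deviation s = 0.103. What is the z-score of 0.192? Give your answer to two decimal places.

-0.46

z = (0.192 − 0.239) / 0.103 = -0.46.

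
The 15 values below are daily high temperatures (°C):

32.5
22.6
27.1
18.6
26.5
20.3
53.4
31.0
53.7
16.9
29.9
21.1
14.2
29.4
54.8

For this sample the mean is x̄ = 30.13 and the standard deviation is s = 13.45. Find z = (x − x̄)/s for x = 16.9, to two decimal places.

-0.98

z = (16.9 − 30.13) / 13.45 = -0.98.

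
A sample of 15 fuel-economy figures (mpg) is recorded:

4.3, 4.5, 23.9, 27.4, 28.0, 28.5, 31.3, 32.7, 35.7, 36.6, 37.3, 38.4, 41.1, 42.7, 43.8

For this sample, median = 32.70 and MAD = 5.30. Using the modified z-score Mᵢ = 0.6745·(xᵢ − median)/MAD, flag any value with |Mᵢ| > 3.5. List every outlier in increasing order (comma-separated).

|Mᵢ| > 3.5 ⇔ |xᵢ − 32.70| > 3.5·5.30/0.6745 = 27.50.
So outliers lie outside [5.20, 60.20].
4.3: M = -3.61 → outlier.
4.5: M = -3.59 → outlier.

4.3, 4.5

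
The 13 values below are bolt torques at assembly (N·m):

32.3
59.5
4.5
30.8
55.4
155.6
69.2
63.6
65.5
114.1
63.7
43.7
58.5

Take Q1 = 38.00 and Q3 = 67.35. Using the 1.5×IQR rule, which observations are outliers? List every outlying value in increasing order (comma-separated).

114.1, 155.6

IQR = Q3 − Q1 = 67.35 − 38.00 = 29.35.
Lower fence = Q1 − 1.5·IQR = 38.00 − 44.025 = -6.025.
Upper fence = Q3 + 1.5·IQR = 67.35 + 44.025 = 111.375.
114.1 > 111.375 → outlier.
155.6 > 111.375 → outlier.
All remaining values lie within [-6.025, 111.375].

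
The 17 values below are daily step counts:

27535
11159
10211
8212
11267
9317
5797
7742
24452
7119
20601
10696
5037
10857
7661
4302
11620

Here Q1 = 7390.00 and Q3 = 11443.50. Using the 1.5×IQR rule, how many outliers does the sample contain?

3

IQR = 4053.50; fences at 7390.00 − 6080.25 = 1309.75 and 11443.50 + 6080.25 = 17523.75.
Outside the cutoffs: 20601, 24452, 27535.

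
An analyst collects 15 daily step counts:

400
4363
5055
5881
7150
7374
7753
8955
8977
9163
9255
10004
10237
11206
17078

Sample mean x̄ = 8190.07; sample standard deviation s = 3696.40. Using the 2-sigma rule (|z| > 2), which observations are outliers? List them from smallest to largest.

Cutoffs at x̄ ± 2s: 8190.07 ± 2·3696.40 = [797.27, 15582.87].
400: z = -2.11, |z| > 2 → outlier.
17078: z = 2.40, |z| > 2 → outlier.
Every other value lies within [797.27, 15582.87].

400, 17078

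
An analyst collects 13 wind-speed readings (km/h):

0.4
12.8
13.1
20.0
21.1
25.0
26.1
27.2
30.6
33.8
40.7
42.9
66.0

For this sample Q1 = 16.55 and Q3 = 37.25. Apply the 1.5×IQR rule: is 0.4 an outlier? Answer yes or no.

no

IQR = Q3 − Q1 = 37.25 − 16.55 = 20.70.
Lower fence = Q1 − 1.5·IQR = 16.55 − 31.05 = -14.50.
Upper fence = Q3 + 1.5·IQR = 37.25 + 31.05 = 68.30.
0.4 lies within [-14.50, 68.30].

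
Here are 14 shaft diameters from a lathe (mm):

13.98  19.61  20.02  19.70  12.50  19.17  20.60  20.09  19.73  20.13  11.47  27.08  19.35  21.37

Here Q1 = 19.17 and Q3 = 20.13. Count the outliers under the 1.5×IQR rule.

IQR = 0.96; fences at 19.17 − 1.44 = 17.73 and 20.13 + 1.44 = 21.57.
Outside the cutoffs: 11.47, 12.50, 13.98, 27.08.

4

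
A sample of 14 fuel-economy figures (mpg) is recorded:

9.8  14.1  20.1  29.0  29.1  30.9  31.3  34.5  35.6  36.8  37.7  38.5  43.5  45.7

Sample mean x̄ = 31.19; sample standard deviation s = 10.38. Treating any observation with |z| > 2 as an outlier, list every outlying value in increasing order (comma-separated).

Cutoffs at x̄ ± 2s: 31.19 ± 2·10.38 = [10.43, 51.95].
9.8: z = -2.06, |z| > 2 → outlier.
Every other value lies within [10.43, 51.95].

9.8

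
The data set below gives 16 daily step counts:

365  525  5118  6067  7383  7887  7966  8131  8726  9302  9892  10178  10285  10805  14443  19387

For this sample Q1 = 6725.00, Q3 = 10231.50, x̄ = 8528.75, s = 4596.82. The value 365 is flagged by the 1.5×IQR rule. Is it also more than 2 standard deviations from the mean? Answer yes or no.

z = (365 − 8528.75) / 4596.82 = -1.78.
|z| = 1.78 ≤ 2.

no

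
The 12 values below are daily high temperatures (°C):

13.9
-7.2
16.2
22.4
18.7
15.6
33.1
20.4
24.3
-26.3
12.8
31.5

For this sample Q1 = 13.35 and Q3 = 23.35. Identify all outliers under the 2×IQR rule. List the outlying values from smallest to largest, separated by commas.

-26.3, -7.2

IQR = Q3 − Q1 = 23.35 − 13.35 = 10.00.
Lower fence = Q1 − 2·IQR = 13.35 − 20.00 = -6.65.
Upper fence = Q3 + 2·IQR = 23.35 + 20.00 = 43.35.
-26.3 < -6.65 → outlier.
-7.2 < -6.65 → outlier.
All remaining values lie within [-6.65, 43.35].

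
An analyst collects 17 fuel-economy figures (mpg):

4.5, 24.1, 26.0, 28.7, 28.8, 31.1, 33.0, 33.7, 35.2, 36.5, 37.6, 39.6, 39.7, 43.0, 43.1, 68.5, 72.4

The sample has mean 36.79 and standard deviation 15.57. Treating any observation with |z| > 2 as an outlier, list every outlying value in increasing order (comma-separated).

Cutoffs at x̄ ± 2s: 36.79 ± 2·15.57 = [5.65, 67.93].
4.5: z = -2.07, |z| > 2 → outlier.
68.5: z = 2.04, |z| > 2 → outlier.
72.4: z = 2.29, |z| > 2 → outlier.
Every other value lies within [5.65, 67.93].

4.5, 68.5, 72.4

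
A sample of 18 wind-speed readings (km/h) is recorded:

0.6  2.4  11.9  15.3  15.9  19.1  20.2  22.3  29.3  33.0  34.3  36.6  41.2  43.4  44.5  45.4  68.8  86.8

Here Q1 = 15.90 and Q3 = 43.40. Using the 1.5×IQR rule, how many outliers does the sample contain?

1

IQR = 27.50; fences at 15.90 − 41.25 = -25.35 and 43.40 + 41.25 = 84.65.
Outside the cutoffs: 86.8.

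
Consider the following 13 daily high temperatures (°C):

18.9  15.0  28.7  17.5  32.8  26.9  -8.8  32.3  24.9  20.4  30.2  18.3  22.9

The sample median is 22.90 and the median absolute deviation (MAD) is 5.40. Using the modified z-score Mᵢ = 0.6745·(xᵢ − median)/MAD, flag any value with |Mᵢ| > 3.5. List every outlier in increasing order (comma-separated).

-8.8

|Mᵢ| > 3.5 ⇔ |xᵢ − 22.90| > 3.5·5.40/0.6745 = 28.02.
So outliers lie outside [-5.12, 50.92].
-8.8: M = -3.96 → outlier.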